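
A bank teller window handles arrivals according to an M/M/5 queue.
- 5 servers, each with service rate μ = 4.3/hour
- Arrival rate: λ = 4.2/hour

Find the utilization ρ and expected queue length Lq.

Traffic intensity: ρ = λ/(cμ) = 4.2/(5×4.3) = 0.1953
Since ρ = 0.1953 < 1, system is stable.
Offered load a = λ/μ = cρ = 4.2/4.3 = 0.9767
P₀ = [ Σₙ₌₀^4 aⁿ/n! + a^5/(5!(1-ρ)) ]⁻¹
Σ = a^0/0! + a^1/1! + a^2/2! + a^3/3! + a^4/4! = 1.0000 + 0.97674 + 0.47701 + 0.15531 + 0.037924 = 2.6470
a^5/(5!(1-ρ)) = 0.88900/(120 × 0.80465) = 0.009207
P₀ = 1/(2.6470 + 0.009207) = 0.3765
Lq = P₀·a^5·ρ / (5!(1-ρ)²) = 0.37648 × 0.88900 × 0.19535 / (120 × 0.64746) = 0.0008415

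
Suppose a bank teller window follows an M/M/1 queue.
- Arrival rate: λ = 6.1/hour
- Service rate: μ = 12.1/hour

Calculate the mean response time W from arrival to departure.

First, compute utilization: ρ = λ/μ = 6.1/12.1 = 0.5041
For M/M/1: W = 1/(μ-λ)
W = 1/(12.1-6.1) = 1/6.00
W = 0.1667 hours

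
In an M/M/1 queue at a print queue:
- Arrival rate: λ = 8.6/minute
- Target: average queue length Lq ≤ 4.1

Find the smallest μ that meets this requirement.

For M/M/1: Lq = λ²/(μ(μ-λ))
Need Lq ≤ 4.1, i.e. μ(μ-λ) ≥ λ²/4.1
μ² - 8.6μ - 73.96/4.1 ≥ 0  →  μ² - 8.6μ - 18.03902 ≥ 0
Quadratic formula (positive root): μ = [λ + √(λ² + 4×18.03902)]/2
Discriminant: 73.96 + 4×18.03902 = 146.1161, √146.1161 = 12.0878
μ ≥ (8.6 + 12.0878)/2 = 10.3439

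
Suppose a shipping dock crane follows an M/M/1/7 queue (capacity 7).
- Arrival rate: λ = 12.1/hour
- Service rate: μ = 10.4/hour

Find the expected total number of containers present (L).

ρ = λ/μ = 12.1/10.4 = 1.16346
P₀ = (1-ρ)/(1-ρ^(K+1)) = (1-1.16346)/(1-1.16346^8) = -0.16346/-2.3575 = 0.06934
P_K = P₀×ρ^K = 0.06934 × 1.16346^7 = 0.06934 × 2.8858 = 0.2001
L = ρ[1 - (K+1)ρ^K + Kρ^(K+1)] / [(1-ρ)(1-ρ^(K+1))]
L = 1.16346 × (1 - 8×2.88576 + 7×3.35747) / ((1 - 1.16346) × (1 - 3.35747)) = 4.2758 containers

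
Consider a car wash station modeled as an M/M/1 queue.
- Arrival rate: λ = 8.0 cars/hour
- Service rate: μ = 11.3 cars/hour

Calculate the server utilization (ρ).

Server utilization: ρ = λ/μ
ρ = 8.0/11.3 = 0.7080
The server is busy 70.80% of the time.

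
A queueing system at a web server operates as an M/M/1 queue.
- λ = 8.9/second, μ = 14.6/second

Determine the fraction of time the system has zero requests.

ρ = λ/μ = 8.9/14.6 = 0.6096
P(0) = 1 - ρ = 1 - 0.6096 = 0.3904
The server is idle 39.04% of the time.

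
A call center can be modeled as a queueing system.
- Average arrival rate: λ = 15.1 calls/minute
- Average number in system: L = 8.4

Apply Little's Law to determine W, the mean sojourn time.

Little's Law: L = λW, so W = L/λ
W = 8.4/15.1 = 0.5563 minutes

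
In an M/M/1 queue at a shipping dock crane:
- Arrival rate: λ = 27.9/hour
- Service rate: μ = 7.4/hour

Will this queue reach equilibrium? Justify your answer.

Stability requires ρ = λ/(cμ) < 1
ρ = 27.9/(1 × 7.4) = 27.9/7.40 = 3.7703
Since 3.7703 ≥ 1, the system is UNSTABLE.
Queue grows without bound. Need μ > λ = 27.9.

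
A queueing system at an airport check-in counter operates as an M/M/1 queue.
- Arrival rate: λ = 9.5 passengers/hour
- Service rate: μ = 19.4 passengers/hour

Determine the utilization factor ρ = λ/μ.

Server utilization: ρ = λ/μ
ρ = 9.5/19.4 = 0.4897
The server is busy 48.97% of the time.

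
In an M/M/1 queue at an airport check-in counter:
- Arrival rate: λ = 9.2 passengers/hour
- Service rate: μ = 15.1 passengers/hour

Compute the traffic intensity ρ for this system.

Server utilization: ρ = λ/μ
ρ = 9.2/15.1 = 0.6093
The server is busy 60.93% of the time.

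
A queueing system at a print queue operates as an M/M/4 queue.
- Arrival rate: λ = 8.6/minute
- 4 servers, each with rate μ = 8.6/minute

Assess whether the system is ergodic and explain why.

Stability requires ρ = λ/(cμ) < 1
ρ = 8.6/(4 × 8.6) = 8.6/34.40 = 0.2500
Since 0.2500 < 1, the system is STABLE.
The servers are busy 25.00% of the time.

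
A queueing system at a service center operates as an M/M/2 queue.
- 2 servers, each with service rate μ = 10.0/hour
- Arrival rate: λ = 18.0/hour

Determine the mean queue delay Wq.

Traffic intensity: ρ = λ/(cμ) = 18.0/(2×10.0) = 0.9000
Since ρ = 0.9000 < 1, system is stable.
Offered load a = λ/μ = cρ = 18.0/10.0 = 1.8000
P₀ = [ Σₙ₌₀^1 aⁿ/n! + a^2/(2!(1-ρ)) ]⁻¹
Σ = a^0/0! + a^1/1! = 1.0000 + 1.8000 = 2.8000
a^2/(2!(1-ρ)) = 3.2400/(2 × 0.1000) = 16.2000
P₀ = 1/(2.8000 + 16.2000) = 0.05263
Lq = P₀·a^2·ρ / (2!(1-ρ)²) = 0.052632 × 3.2400 × 0.90000 / (2 × 0.010000) = 7.6737
Wq = Lq/λ = 7.6737/18.0 = 0.4263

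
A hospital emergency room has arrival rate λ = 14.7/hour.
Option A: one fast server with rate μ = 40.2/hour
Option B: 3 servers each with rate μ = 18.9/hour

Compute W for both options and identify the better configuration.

Option A: single server μ = 40.2 (M/M/1)
  ρ_A = 14.7/40.2 = 0.3657
  W_A = 1/(μ-λ) = 1/(40.2-14.7) = 1/25.50 = 0.03922

Option B: 3 servers μ = 18.9 (M/M/3)
  ρ_B = λ/(cμ) = 14.7/(3×18.9) = 0.2593
  Offered load a = λ/μ = cρ = 14.7/18.9 = 0.7778
  P₀ = [ Σₙ₌₀^2 aⁿ/n! + a^3/(3!(1-ρ)) ]⁻¹
  Σ = a^0/0! + a^1/1! + a^2/2! = 1.0000 + 0.77778 + 0.30247 = 2.0802
  a^3/(3!(1-ρ)) = 0.4705/(6 × 0.7407) = 0.1059
  P₀ = 1/(2.0802 + 0.1059) = 0.4574
  Lq = P₀·a^3·ρ / (3!(1-ρ)²) = 0.4574 × 0.4705 × 0.2593 / (6 × 0.5487) = 0.01695
  Wq_B = Lq/λ = 0.01695/14.7 = 0.001153
  W_B = Wq_B + 1/μ = 0.001153 + 0.05291 = 0.05406

Since W_A = 0.03922 < W_B = 0.05406, Option A (single fast server) has the shorter time in system.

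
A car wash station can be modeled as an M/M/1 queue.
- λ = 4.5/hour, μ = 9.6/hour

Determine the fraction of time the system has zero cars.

ρ = λ/μ = 4.5/9.6 = 0.4688
P(0) = 1 - ρ = 1 - 0.4688 = 0.5312
The server is idle 53.12% of the time.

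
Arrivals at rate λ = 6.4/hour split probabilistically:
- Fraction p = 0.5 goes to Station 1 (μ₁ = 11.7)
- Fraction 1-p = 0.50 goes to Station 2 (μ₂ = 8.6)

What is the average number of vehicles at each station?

Effective rates: λ₁ = 6.4×0.5 = 3.2, λ₂ = 6.4×0.50 = 3.2
Station 1: ρ₁ = 3.2/11.7 = 0.2735, L₁ = ρ₁/(1-ρ₁) = 0.2735/(1-0.2735) = 0.3765
Station 2: ρ₂ = 3.2/8.6 = 0.3721, L₂ = ρ₂/(1-ρ₂) = 0.3721/(1-0.3721) = 0.5926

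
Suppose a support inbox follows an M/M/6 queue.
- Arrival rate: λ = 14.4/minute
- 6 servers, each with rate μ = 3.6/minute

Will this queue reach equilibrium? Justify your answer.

Stability requires ρ = λ/(cμ) < 1
ρ = 14.4/(6 × 3.6) = 14.4/21.60 = 0.6667
Since 0.6667 < 1, the system is STABLE.
The servers are busy 66.67% of the time.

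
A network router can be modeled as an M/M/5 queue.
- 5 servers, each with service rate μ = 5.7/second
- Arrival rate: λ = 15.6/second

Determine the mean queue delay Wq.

Traffic intensity: ρ = λ/(cμ) = 15.6/(5×5.7) = 0.5474
Since ρ = 0.5474 < 1, system is stable.
Offered load a = λ/μ = cρ = 15.6/5.7 = 2.7368
P₀ = [ Σₙ₌₀^4 aⁿ/n! + a^5/(5!(1-ρ)) ]⁻¹
Σ = a^0/0! + a^1/1! + a^2/2! + a^3/3! + a^4/4! = 1.0000 + 2.7368 + 3.7452 + 3.4166 + 2.3377 = 13.2363
a^5/(5!(1-ρ)) = 153.5496/(120 × 0.45263) = 2.8270
P₀ = 1/(13.2363 + 2.8270) = 0.06225
Lq = P₀·a^5·ρ / (5!(1-ρ)²) = 0.06225 × 153.5496 × 0.5474 / (120 × 0.2049) = 0.2128
Wq = Lq/λ = 0.2128/15.6 = 0.01364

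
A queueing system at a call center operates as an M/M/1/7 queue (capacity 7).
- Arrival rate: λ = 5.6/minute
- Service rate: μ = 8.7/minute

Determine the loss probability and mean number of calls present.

ρ = λ/μ = 5.6/8.7 = 0.64368
P₀ = (1-ρ)/(1-ρ^(K+1)) = (1-0.64368)/(1-0.64368^8) = 0.3563/0.9705 = 0.3671
P_K = P₀×ρ^K = 0.3671 × 0.64368^7 = 0.3671 × 0.04578 = 0.01681
Blocking probability P_7 = 0.01681 (1.68%)
L = ρ[1 - (K+1)ρ^K + Kρ^(K+1)] / [(1-ρ)(1-ρ^(K+1))]
L = 0.64368 × (1 - 8×0.04578 + 7×0.02947) / ((1 - 0.64368) × (1 - 0.02947)) = 1.5636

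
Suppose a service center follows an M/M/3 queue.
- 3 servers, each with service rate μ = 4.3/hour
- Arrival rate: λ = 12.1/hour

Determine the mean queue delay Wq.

Traffic intensity: ρ = λ/(cμ) = 12.1/(3×4.3) = 0.9380
Since ρ = 0.9380 < 1, system is stable.
Offered load a = λ/μ = cρ = 12.1/4.3 = 2.8140
P₀ = [ Σₙ₌₀^2 aⁿ/n! + a^3/(3!(1-ρ)) ]⁻¹
Σ = a^0/0! + a^1/1! + a^2/2! = 1.00000 + 2.81395 + 3.95917 = 7.7731
a^3/(3!(1-ρ)) = 22.28182/(6 × 0.06201550) = 59.8824
P₀ = 1/(7.7731 + 59.8824) = 0.01478
Lq = P₀·a^3·ρ / (3!(1-ρ)²) = 0.01478076 × 22.28182 × 0.9379845 / (6 × 0.003845923) = 13.3872
Wq = Lq/λ = 13.3872/12.1 = 1.1064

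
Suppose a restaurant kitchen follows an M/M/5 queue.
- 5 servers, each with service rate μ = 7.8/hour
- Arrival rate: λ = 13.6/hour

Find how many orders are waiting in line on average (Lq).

Traffic intensity: ρ = λ/(cμ) = 13.6/(5×7.8) = 0.3487
Since ρ = 0.3487 < 1, system is stable.
Offered load a = λ/μ = cρ = 13.6/7.8 = 1.7436
P₀ = [ Σₙ₌₀^4 aⁿ/n! + a^5/(5!(1-ρ)) ]⁻¹
Σ = a^0/0! + a^1/1! + a^2/2! + a^3/3! + a^4/4! = 1.0000 + 1.7436 + 1.5201 + 0.8834 + 0.3851 = 5.5322
a^5/(5!(1-ρ)) = 16.1147/(120 × 0.6513) = 0.2062
P₀ = 1/(5.5322 + 0.2062) = 0.1743
Lq = P₀·a^5·ρ / (5!(1-ρ)²) = 0.1743 × 16.1147 × 0.3487 / (120 × 0.4242) = 0.01924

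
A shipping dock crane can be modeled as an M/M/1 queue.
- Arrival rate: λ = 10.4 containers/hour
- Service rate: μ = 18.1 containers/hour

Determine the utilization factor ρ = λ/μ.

Server utilization: ρ = λ/μ
ρ = 10.4/18.1 = 0.5746
The server is busy 57.46% of the time.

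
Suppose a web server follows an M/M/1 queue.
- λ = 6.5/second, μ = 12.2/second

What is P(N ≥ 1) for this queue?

ρ = λ/μ = 6.5/12.2 = 0.5328
P(N ≥ n) = ρⁿ
P(N ≥ 1) = 0.5328^1
P(N ≥ 1) = 0.5328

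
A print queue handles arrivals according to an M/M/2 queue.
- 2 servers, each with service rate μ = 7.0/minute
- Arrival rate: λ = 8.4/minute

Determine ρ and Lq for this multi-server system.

Traffic intensity: ρ = λ/(cμ) = 8.4/(2×7.0) = 0.6000
Since ρ = 0.6000 < 1, system is stable.
Offered load a = λ/μ = cρ = 8.4/7.0 = 1.2000
P₀ = [ Σₙ₌₀^1 aⁿ/n! + a^2/(2!(1-ρ)) ]⁻¹
Σ = a^0/0! + a^1/1! = 1.0000 + 1.2000 = 2.2000
a^2/(2!(1-ρ)) = 1.4400/(2 × 0.4000) = 1.8000
P₀ = 1/(2.2000 + 1.8000) = 0.2500
Lq = P₀·a^2·ρ / (2!(1-ρ)²) = 0.2500 × 1.4400 × 0.6000 / (2 × 0.1600) = 0.6750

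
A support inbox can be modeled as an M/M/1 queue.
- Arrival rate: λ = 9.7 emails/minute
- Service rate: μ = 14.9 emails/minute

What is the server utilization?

Server utilization: ρ = λ/μ
ρ = 9.7/14.9 = 0.6510
The server is busy 65.10% of the time.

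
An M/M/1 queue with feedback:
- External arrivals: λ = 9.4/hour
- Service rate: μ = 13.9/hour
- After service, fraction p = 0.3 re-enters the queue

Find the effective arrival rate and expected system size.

Effective arrival rate: λ_eff = λ/(1-p) = 9.4/(1-0.3) = 9.4/0.70 = 13.428571429
ρ = λ_eff/μ = 13.428571429/13.9 = 0.966084275
L = ρ/(1-ρ) = 0.966084275/(1-0.966084275) = 28.4848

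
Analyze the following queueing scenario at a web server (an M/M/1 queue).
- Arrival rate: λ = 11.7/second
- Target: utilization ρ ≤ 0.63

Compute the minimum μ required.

ρ = λ/μ, so μ = λ/ρ
μ ≥ 11.7/0.63 = 18.5714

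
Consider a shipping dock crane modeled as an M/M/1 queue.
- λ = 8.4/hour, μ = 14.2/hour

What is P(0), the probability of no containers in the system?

ρ = λ/μ = 8.4/14.2 = 0.5915
P(0) = 1 - ρ = 1 - 0.5915 = 0.4085
The server is idle 40.85% of the time.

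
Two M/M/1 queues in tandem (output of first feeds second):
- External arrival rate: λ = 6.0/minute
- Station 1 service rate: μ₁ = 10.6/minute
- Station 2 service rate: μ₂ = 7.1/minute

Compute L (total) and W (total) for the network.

By Jackson's theorem, each station behaves as independent M/M/1.
Station 1: ρ₁ = 6.0/10.6 = 0.5660, L₁ = ρ₁/(1-ρ₁) = λ/(μ₁-λ) = 6.0/4.60 = 1.30435
Station 2: ρ₂ = 6.0/7.1 = 0.8451, L₂ = ρ₂/(1-ρ₂) = λ/(μ₂-λ) = 6.0/1.10 = 5.45455
Total: L = L₁ + L₂ = 1.30435 + 5.45455 = 6.7589
W = L/λ = 6.7589/6.0 = 1.1265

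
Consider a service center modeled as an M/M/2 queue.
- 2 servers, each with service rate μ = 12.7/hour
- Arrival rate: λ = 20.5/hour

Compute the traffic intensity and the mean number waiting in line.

Traffic intensity: ρ = λ/(cμ) = 20.5/(2×12.7) = 0.8071
Since ρ = 0.8071 < 1, system is stable.
Offered load a = λ/μ = cρ = 20.5/12.7 = 1.6142
P₀ = [ Σₙ₌₀^1 aⁿ/n! + a^2/(2!(1-ρ)) ]⁻¹
Σ = a^0/0! + a^1/1! = 1.0000 + 1.6142 = 2.6142
a^2/(2!(1-ρ)) = 2.60556/(2 × 0.192913) = 6.7532
P₀ = 1/(2.6142 + 6.7532) = 0.1068
Lq = P₀·a^2·ρ / (2!(1-ρ)²) = 0.106754 × 2.60556 × 0.807087 / (2 × 0.0372156) = 3.0161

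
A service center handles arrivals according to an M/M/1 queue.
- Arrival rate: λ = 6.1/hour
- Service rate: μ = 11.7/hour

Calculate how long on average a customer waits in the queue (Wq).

First, compute utilization: ρ = λ/μ = 6.1/11.7 = 0.5214
For M/M/1: Wq = λ/(μ(μ-λ))
Wq = 6.1/(11.7 × (11.7-6.1))
Wq = 6.1/(11.7 × 5.60)
Wq = 0.09310 hours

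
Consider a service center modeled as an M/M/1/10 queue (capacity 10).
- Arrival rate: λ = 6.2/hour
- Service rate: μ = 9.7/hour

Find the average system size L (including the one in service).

ρ = λ/μ = 6.2/9.7 = 0.63918
P₀ = (1-ρ)/(1-ρ^(K+1)) = (1-0.63918)/(1-0.63918^11) = 0.3608/0.9927 = 0.3635
P_K = P₀×ρ^K = 0.3635 × 0.63918^10 = 0.3635 × 0.01138 = 0.004137
L = ρ[1 - (K+1)ρ^K + Kρ^(K+1)] / [(1-ρ)(1-ρ^(K+1))]
L = 0.63918 × (1 - 11×0.01138235 + 10×0.007275368) / ((1 - 0.63918) × (1 - 0.007275368)) = 1.6908 customers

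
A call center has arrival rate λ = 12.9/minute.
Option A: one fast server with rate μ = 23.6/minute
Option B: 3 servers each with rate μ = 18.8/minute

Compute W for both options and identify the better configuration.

Option A: single server μ = 23.6 (M/M/1)
  ρ_A = 12.9/23.6 = 0.5466
  W_A = 1/(μ-λ) = 1/(23.6-12.9) = 1/10.70 = 0.09346

Option B: 3 servers μ = 18.8 (M/M/3)
  ρ_B = λ/(cμ) = 12.9/(3×18.8) = 0.2287
  Offered load a = λ/μ = cρ = 12.9/18.8 = 0.6862
  P₀ = [ Σₙ₌₀^2 aⁿ/n! + a^3/(3!(1-ρ)) ]⁻¹
  Σ = a^0/0! + a^1/1! + a^2/2! = 1.0000 + 0.6862 + 0.2354 = 1.9216
  a^3/(3!(1-ρ)) = 0.32307/(6 × 0.77128) = 0.06981
  P₀ = 1/(1.9216 + 0.06981) = 0.5022
  Lq = P₀·a^3·ρ / (3!(1-ρ)²) = 0.5022 × 0.3231 × 0.2287 / (6 × 0.5949) = 0.01040
  Wq_B = Lq/λ = 0.010396/12.9 = 0.0008059
  W_B = Wq_B + 1/μ = 0.0008059 + 0.05319 = 0.05400

Since W_B = 0.05400 < W_A = 0.09346, Option B (multiple servers) has the shorter time in system.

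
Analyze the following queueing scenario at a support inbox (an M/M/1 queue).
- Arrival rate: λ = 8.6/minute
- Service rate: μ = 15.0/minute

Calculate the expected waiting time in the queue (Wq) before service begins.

First, compute utilization: ρ = λ/μ = 8.6/15.0 = 0.5733
For M/M/1: Wq = λ/(μ(μ-λ))
Wq = 8.6/(15.0 × (15.0-8.6))
Wq = 8.6/(15.0 × 6.40)
Wq = 0.08958 minutes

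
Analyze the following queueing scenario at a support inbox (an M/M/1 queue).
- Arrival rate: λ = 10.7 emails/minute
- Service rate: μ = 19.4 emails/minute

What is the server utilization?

Server utilization: ρ = λ/μ
ρ = 10.7/19.4 = 0.5515
The server is busy 55.15% of the time.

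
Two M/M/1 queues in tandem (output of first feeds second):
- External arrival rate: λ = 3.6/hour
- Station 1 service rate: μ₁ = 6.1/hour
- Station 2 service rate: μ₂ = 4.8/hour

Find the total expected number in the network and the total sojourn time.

By Jackson's theorem, each station behaves as independent M/M/1.
Station 1: ρ₁ = 3.6/6.1 = 0.5902, L₁ = ρ₁/(1-ρ₁) = λ/(μ₁-λ) = 3.6/2.50 = 1.4400
Station 2: ρ₂ = 3.6/4.8 = 0.7500, L₂ = ρ₂/(1-ρ₂) = λ/(μ₂-λ) = 3.6/1.20 = 3.0000
Total: L = L₁ + L₂ = 1.4400 + 3.0000 = 4.4400
W = L/λ = 4.4400/3.6 = 1.2333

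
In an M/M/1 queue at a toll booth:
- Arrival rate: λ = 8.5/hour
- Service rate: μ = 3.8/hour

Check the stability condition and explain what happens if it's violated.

Stability requires ρ = λ/(cμ) < 1
ρ = 8.5/(1 × 3.8) = 8.5/3.80 = 2.2368
Since 2.2368 ≥ 1, the system is UNSTABLE.
Queue grows without bound. Need μ > λ = 8.5.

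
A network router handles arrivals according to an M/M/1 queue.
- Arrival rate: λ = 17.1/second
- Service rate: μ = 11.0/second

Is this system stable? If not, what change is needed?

Stability requires ρ = λ/(cμ) < 1
ρ = 17.1/(1 × 11.0) = 17.1/11.00 = 1.5545
Since 1.5545 ≥ 1, the system is UNSTABLE.
Queue grows without bound. Need μ > λ = 17.1.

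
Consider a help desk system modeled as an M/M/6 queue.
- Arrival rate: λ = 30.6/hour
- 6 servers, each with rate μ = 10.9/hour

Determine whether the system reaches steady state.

Stability requires ρ = λ/(cμ) < 1
ρ = 30.6/(6 × 10.9) = 30.6/65.40 = 0.4679
Since 0.4679 < 1, the system is STABLE.
The servers are busy 46.79% of the time.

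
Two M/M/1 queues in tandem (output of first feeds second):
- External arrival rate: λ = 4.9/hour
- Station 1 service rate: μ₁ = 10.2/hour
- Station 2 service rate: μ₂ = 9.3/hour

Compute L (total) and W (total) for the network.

By Jackson's theorem, each station behaves as independent M/M/1.
Station 1: ρ₁ = 4.9/10.2 = 0.4804, L₁ = ρ₁/(1-ρ₁) = λ/(μ₁-λ) = 4.9/5.30 = 0.924528
Station 2: ρ₂ = 4.9/9.3 = 0.5269, L₂ = ρ₂/(1-ρ₂) = λ/(μ₂-λ) = 4.9/4.40 = 1.11364
Total: L = L₁ + L₂ = 0.924528 + 1.11364 = 2.0382
W = L/λ = 2.0382/4.9 = 0.4160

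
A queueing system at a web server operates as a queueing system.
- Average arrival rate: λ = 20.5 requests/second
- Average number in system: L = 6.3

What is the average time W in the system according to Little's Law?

Little's Law: L = λW, so W = L/λ
W = 6.3/20.5 = 0.3073 seconds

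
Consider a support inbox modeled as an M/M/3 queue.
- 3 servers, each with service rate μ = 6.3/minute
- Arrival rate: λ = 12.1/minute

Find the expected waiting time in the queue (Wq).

Traffic intensity: ρ = λ/(cμ) = 12.1/(3×6.3) = 0.6402
Since ρ = 0.6402 < 1, system is stable.
Offered load a = λ/μ = cρ = 12.1/6.3 = 1.9206
P₀ = [ Σₙ₌₀^2 aⁿ/n! + a^3/(3!(1-ρ)) ]⁻¹
Σ = a^0/0! + a^1/1! + a^2/2! = 1.00000 + 1.92063 + 1.84442 = 4.7651
a^3/(3!(1-ρ)) = 7.0849/(6 × 0.35979) = 3.2820
P₀ = 1/(4.7651 + 3.2820) = 0.1243
Lq = P₀·a^3·ρ / (3!(1-ρ)²) = 0.12427 × 7.0849 × 0.64021 / (6 × 0.12945) = 0.7257
Wq = Lq/λ = 0.7257/12.1 = 0.05998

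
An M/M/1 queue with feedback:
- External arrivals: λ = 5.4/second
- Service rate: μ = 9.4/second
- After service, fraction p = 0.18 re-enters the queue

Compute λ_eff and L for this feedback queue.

Effective arrival rate: λ_eff = λ/(1-p) = 5.4/(1-0.18) = 5.4/0.82 = 6.5854
ρ = λ_eff/μ = 6.5854/9.4 = 0.70057
L = ρ/(1-ρ) = 0.70057/(1-0.70057) = 2.3397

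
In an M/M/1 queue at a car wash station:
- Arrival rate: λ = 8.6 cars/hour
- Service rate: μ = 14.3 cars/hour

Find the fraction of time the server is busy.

Server utilization: ρ = λ/μ
ρ = 8.6/14.3 = 0.6014
The server is busy 60.14% of the time.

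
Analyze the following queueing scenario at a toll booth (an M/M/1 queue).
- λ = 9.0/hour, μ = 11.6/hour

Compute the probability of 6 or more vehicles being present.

ρ = λ/μ = 9.0/11.6 = 0.77586
P(N ≥ n) = ρⁿ
P(N ≥ 6) = 0.77586^6
P(N ≥ 6) = 0.2181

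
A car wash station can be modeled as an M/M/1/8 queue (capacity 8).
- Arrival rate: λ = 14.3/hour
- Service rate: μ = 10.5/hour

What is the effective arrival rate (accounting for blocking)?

ρ = λ/μ = 14.3/10.5 = 1.3619
P₀ = (1-ρ)/(1-ρ^(K+1)) = (1-1.3619)/(1-1.3619^9) = -0.3619/-15.1178 = 0.02394
P_K = P₀×ρ^K = 0.02394 × 1.3619^8 = 0.02394 × 11.8348 = 0.2833
λ_eff = λ(1-P_K) = 14.3 × (1 - 0.2833112) = 14.3 × 0.7166888 = 10.2486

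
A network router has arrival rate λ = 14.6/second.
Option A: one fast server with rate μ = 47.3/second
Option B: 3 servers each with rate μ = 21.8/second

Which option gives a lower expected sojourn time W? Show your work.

Option A: single server μ = 47.3 (M/M/1)
  ρ_A = 14.6/47.3 = 0.3087
  W_A = 1/(μ-λ) = 1/(47.3-14.6) = 1/32.70 = 0.03058

Option B: 3 servers μ = 21.8 (M/M/3)
  ρ_B = λ/(cμ) = 14.6/(3×21.8) = 0.2232
  Offered load a = λ/μ = cρ = 14.6/21.8 = 0.6697
  P₀ = [ Σₙ₌₀^2 aⁿ/n! + a^3/(3!(1-ρ)) ]⁻¹
  Σ = a^0/0! + a^1/1! + a^2/2! = 1.0000 + 0.6697 + 0.2243 = 1.8940
  a^3/(3!(1-ρ)) = 0.3004/(6 × 0.7768) = 0.06445
  P₀ = 1/(1.8940 + 0.06445) = 0.5106
  Lq = P₀·a^3·ρ / (3!(1-ρ)²) = 0.51061 × 0.30039 × 0.22324 / (6 × 0.60335) = 0.009459
  Wq_B = Lq/λ = 0.009459/14.6 = 0.0006479
  W_B = Wq_B + 1/μ = 0.0006479 + 0.04587 = 0.04652

Since W_A = 0.03058 < W_B = 0.04652, Option A (single fast server) has the shorter time in system.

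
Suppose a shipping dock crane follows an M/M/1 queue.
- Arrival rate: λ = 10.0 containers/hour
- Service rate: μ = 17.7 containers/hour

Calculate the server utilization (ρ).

Server utilization: ρ = λ/μ
ρ = 10.0/17.7 = 0.5650
The server is busy 56.50% of the time.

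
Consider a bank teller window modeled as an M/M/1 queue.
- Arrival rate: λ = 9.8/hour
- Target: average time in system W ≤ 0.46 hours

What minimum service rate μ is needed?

For M/M/1: W = 1/(μ-λ)
Need W ≤ 0.46, so 1/(μ-λ) ≤ 0.46
μ - λ ≥ 1/0.46 = 2.1739
μ ≥ 9.8 + 2.1739 = 11.9739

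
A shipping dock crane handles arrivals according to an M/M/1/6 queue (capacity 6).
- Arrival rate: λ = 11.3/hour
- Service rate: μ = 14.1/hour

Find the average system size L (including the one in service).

ρ = λ/μ = 11.3/14.1 = 0.80142
P₀ = (1-ρ)/(1-ρ^(K+1)) = (1-0.80142)/(1-0.80142^7) = 0.1986/0.7877 = 0.2521
P_K = P₀×ρ^K = 0.25211 × 0.80142^6 = 0.25211 × 0.26495 = 0.06680
L = ρ[1 - (K+1)ρ^K + Kρ^(K+1)] / [(1-ρ)(1-ρ^(K+1))]
L = 0.80142 × (1 - 7×0.264948 + 6×0.212335) / ((1 - 0.80142) × (1 - 0.212335)) = 2.1487 containers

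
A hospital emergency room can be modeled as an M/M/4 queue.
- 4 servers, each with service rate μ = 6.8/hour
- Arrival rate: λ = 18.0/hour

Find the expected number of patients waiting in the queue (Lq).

Traffic intensity: ρ = λ/(cμ) = 18.0/(4×6.8) = 0.6618
Since ρ = 0.6618 < 1, system is stable.
Offered load a = λ/μ = cρ = 18.0/6.8 = 2.6471
P₀ = [ Σₙ₌₀^3 aⁿ/n! + a^4/(4!(1-ρ)) ]⁻¹
Σ = a^0/0! + a^1/1! + a^2/2! + a^3/3! = 1.00000 + 2.64706 + 3.50346 + 3.09129 = 10.2418
a^4/(4!(1-ρ)) = 49.0969/(24 × 0.338235) = 6.0482
P₀ = 1/(10.2418 + 6.0482) = 0.06139
Lq = P₀·a^4·ρ / (4!(1-ρ)²) = 0.061387 × 49.0969 × 0.66176 / (24 × 0.11440) = 0.7264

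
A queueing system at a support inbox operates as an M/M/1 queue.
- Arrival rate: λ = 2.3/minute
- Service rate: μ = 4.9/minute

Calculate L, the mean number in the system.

ρ = λ/μ = 2.3/4.9 = 0.4694
For M/M/1: L = λ/(μ-λ)
L = 2.3/(4.9-2.3) = 2.3/2.60
L = 0.8846 emails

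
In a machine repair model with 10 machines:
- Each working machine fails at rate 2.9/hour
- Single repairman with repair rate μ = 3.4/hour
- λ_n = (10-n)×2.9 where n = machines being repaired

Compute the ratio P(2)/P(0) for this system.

P(2)/P(0) = ∏_{i=0}^{2-1} λ_i/μ_{i+1}
= (10-0)×2.9/3.4 × (10-1)×2.9/3.4
= 65.4758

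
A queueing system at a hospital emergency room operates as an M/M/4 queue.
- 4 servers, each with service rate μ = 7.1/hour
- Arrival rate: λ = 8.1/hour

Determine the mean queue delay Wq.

Traffic intensity: ρ = λ/(cμ) = 8.1/(4×7.1) = 0.2852
Since ρ = 0.2852 < 1, system is stable.
Offered load a = λ/μ = cρ = 8.1/7.1 = 1.1408
P₀ = [ Σₙ₌₀^3 aⁿ/n! + a^4/(4!(1-ρ)) ]⁻¹
Σ = a^0/0! + a^1/1! + a^2/2! + a^3/3! = 1.0000 + 1.1408 + 0.6508 + 0.2475 = 3.0391
a^4/(4!(1-ρ)) = 1.6940/(24 × 0.7148) = 0.09875
P₀ = 1/(3.0391 + 0.09875) = 0.3187
Lq = P₀·a^4·ρ / (4!(1-ρ)²) = 0.3187 × 1.6940 × 0.2852 / (24 × 0.5109) = 0.01256
Wq = Lq/λ = 0.012557/8.1 = 0.001550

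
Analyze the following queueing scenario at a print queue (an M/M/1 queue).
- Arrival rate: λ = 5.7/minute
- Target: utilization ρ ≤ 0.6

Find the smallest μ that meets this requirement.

ρ = λ/μ, so μ = λ/ρ
μ ≥ 5.7/0.6 = 9.5000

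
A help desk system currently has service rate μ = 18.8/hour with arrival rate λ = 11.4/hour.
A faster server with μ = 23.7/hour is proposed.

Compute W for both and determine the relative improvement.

System 1: ρ₁ = 11.4/18.8 = 0.6064, W₁ = 1/(18.8-11.4) = 0.13514
System 2: ρ₂ = 11.4/23.7 = 0.4810, W₂ = 1/(23.7-11.4) = 0.081301
Improvement: (W₁-W₂)/W₁ = (0.13514-0.081301)/0.13514 = 39.84%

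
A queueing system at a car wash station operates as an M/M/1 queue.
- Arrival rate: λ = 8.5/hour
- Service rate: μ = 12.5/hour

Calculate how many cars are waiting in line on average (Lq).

ρ = λ/μ = 8.5/12.5 = 0.6800
For M/M/1: Lq = λ²/(μ(μ-λ))
Lq = 72.25/(12.5 × 4.00)
Lq = 1.4450 cars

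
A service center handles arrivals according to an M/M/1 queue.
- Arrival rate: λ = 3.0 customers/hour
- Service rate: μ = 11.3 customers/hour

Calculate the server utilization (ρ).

Server utilization: ρ = λ/μ
ρ = 3.0/11.3 = 0.2655
The server is busy 26.55% of the time.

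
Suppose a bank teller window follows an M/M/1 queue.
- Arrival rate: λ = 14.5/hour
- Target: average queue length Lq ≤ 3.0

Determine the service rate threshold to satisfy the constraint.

For M/M/1: Lq = λ²/(μ(μ-λ))
Need Lq ≤ 3.0, i.e. μ(μ-λ) ≥ λ²/3.0
μ² - 14.5μ - 210.25/3.0 ≥ 0  →  μ² - 14.5μ - 70.08333 ≥ 0
Quadratic formula (positive root): μ = [λ + √(λ² + 4×70.08333)]/2
Discriminant: 210.25 + 4×70.08333 = 490.5833, √490.5833 = 22.1491
μ ≥ (14.5 + 22.1491)/2 = 18.3246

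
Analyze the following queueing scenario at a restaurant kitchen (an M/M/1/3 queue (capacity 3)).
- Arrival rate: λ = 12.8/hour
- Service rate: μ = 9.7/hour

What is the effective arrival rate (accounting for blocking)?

ρ = λ/μ = 12.8/9.7 = 1.3196
P₀ = (1-ρ)/(1-ρ^(K+1)) = (1-1.3196)/(1-1.3196^4) = -0.3196/-2.0323 = 0.1573
P_K = P₀×ρ^K = 0.15726 × 1.3196^3 = 0.15726 × 2.2979 = 0.3614
λ_eff = λ(1-P_K) = 12.8 × (1 - 0.361365) = 12.8 × 0.63863 = 8.1745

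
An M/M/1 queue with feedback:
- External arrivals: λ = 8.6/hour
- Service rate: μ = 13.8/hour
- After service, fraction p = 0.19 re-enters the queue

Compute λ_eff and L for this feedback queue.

Effective arrival rate: λ_eff = λ/(1-p) = 8.6/(1-0.19) = 8.6/0.81 = 10.6173
ρ = λ_eff/μ = 10.6173/13.8 = 0.76937
L = ρ/(1-ρ) = 0.76937/(1-0.76937) = 3.3359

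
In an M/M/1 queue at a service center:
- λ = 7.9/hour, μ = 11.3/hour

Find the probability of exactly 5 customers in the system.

ρ = λ/μ = 7.9/11.3 = 0.6991
P(n) = (1-ρ)ρⁿ
P(5) = (1-0.6991) × 0.6991^5
P(5) = 0.3009 × 0.1670
P(5) = 0.05025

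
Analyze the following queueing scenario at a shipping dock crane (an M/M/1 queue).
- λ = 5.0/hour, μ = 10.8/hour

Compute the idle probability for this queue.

ρ = λ/μ = 5.0/10.8 = 0.4630
P(0) = 1 - ρ = 1 - 0.4630 = 0.5370
The server is idle 53.70% of the time.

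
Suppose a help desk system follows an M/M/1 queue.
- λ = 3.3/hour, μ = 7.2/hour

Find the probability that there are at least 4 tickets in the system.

ρ = λ/μ = 3.3/7.2 = 0.45833
P(N ≥ n) = ρⁿ
P(N ≥ 4) = 0.45833^4
P(N ≥ 4) = 0.04413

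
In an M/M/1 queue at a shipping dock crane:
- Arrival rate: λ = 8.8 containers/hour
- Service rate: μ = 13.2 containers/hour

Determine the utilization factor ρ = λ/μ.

Server utilization: ρ = λ/μ
ρ = 8.8/13.2 = 0.6667
The server is busy 66.67% of the time.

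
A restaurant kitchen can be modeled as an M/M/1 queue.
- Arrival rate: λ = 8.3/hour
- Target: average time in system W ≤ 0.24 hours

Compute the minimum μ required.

For M/M/1: W = 1/(μ-λ)
Need W ≤ 0.24, so 1/(μ-λ) ≤ 0.24
μ - λ ≥ 1/0.24 = 4.1667
μ ≥ 8.3 + 4.1667 = 12.4667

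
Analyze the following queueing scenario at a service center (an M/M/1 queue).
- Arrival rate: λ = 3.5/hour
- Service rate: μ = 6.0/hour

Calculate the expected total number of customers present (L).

ρ = λ/μ = 3.5/6.0 = 0.5833
For M/M/1: L = λ/(μ-λ)
L = 3.5/(6.0-3.5) = 3.5/2.50
L = 1.4000 customers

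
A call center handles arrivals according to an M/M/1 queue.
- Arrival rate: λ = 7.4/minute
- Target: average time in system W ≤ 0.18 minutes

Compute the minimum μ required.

For M/M/1: W = 1/(μ-λ)
Need W ≤ 0.18, so 1/(μ-λ) ≤ 0.18
μ - λ ≥ 1/0.18 = 5.5556
μ ≥ 7.4 + 5.5556 = 12.9556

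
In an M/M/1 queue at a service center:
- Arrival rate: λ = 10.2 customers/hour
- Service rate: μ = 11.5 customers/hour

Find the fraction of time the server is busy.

Server utilization: ρ = λ/μ
ρ = 10.2/11.5 = 0.8870
The server is busy 88.70% of the time.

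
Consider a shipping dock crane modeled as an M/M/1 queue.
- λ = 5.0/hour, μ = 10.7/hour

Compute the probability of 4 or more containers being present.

ρ = λ/μ = 5.0/10.7 = 0.46729
P(N ≥ n) = ρⁿ
P(N ≥ 4) = 0.46729^4
P(N ≥ 4) = 0.04768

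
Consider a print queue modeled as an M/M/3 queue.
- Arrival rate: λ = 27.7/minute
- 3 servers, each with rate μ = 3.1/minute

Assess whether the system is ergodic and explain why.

Stability requires ρ = λ/(cμ) < 1
ρ = 27.7/(3 × 3.1) = 27.7/9.30 = 2.9785
Since 2.9785 ≥ 1, the system is UNSTABLE.
Need c > λ/μ = 27.7/3.1 = 8.94.
Minimum servers needed: c = 9.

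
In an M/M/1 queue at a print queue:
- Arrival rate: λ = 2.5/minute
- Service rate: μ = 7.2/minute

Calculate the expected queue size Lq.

ρ = λ/μ = 2.5/7.2 = 0.3472
For M/M/1: Lq = λ²/(μ(μ-λ))
Lq = 6.25/(7.2 × 4.70)
Lq = 0.1847 jobs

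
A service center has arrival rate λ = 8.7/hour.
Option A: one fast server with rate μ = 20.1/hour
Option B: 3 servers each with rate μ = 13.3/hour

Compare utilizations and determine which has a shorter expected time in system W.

Option A: single server μ = 20.1 (M/M/1)
  ρ_A = 8.7/20.1 = 0.4328
  W_A = 1/(μ-λ) = 1/(20.1-8.7) = 1/11.40 = 0.08772

Option B: 3 servers μ = 13.3 (M/M/3)
  ρ_B = λ/(cμ) = 8.7/(3×13.3) = 0.2180
  Offered load a = λ/μ = cρ = 8.7/13.3 = 0.6541
  P₀ = [ Σₙ₌₀^2 aⁿ/n! + a^3/(3!(1-ρ)) ]⁻¹
  Σ = a^0/0! + a^1/1! + a^2/2! = 1.0000 + 0.65414 + 0.21395 = 1.8681
  a^3/(3!(1-ρ)) = 0.27990/(6 × 0.78195) = 0.05966
  P₀ = 1/(1.8681 + 0.05966) = 0.5187
  Lq = P₀·a^3·ρ / (3!(1-ρ)²) = 0.51874 × 0.27990 × 0.21805 / (6 × 0.61145) = 0.008630
  Wq_B = Lq/λ = 0.0086295/8.7 = 0.0009919
  W_B = Wq_B + 1/μ = 0.0009919 + 0.07519 = 0.07618

Since W_B = 0.07618 < W_A = 0.08772, Option B (multiple servers) has the shorter time in system.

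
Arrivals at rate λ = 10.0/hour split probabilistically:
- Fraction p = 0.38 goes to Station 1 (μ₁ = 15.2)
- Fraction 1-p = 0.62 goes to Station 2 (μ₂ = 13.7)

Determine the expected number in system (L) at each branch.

Effective rates: λ₁ = 10.0×0.38 = 3.8, λ₂ = 10.0×0.62 = 6.2
Station 1: ρ₁ = 3.8/15.2 = 0.2500, L₁ = ρ₁/(1-ρ₁) = 0.2500/(1-0.2500) = 0.3333
Station 2: ρ₂ = 6.2/13.7 = 0.45255, L₂ = ρ₂/(1-ρ₂) = 0.45255/(1-0.45255) = 0.8267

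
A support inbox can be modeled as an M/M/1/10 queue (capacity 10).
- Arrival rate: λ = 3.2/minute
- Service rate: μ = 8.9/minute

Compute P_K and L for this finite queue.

ρ = λ/μ = 3.2/8.9 = 0.35955
P₀ = (1-ρ)/(1-ρ^(K+1)) = (1-0.35955)/(1-0.35955^11) = 0.64045/0.99999 = 0.6405
P_K = P₀×ρ^K = 0.6405 × 0.35955^10 = 0.6405 × 0.00003611 = 0.00002313
Blocking probability P_10 = 0.00002313 (0.002313%)
L = ρ[1 - (K+1)ρ^K + Kρ^(K+1)] / [(1-ρ)(1-ρ^(K+1))]
L = 0.35955 × (1 - 11×0.00003611 + 10×0.00001298) / ((1 - 0.35955) × (1 - 0.00001298)) = 0.5613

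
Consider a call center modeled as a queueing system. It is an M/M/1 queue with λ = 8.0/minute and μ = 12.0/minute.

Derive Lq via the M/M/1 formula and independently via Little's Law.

Method 1 (direct): Lq = λ²/(μ(μ-λ)) = 64.00/(12.0 × 4.00) = 1.3333

Method 2 (Little's Law):
W = 1/(μ-λ) = 1/4.00 = 0.25000
Wq = W - 1/μ = 0.25000 - 0.083333 = 0.166667
Lq = λWq = 8.0 × 0.166667 = 1.3333 ✔ (matches Method 1)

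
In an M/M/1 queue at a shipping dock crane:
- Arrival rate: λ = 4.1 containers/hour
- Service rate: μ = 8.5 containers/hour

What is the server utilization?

Server utilization: ρ = λ/μ
ρ = 4.1/8.5 = 0.4824
The server is busy 48.24% of the time.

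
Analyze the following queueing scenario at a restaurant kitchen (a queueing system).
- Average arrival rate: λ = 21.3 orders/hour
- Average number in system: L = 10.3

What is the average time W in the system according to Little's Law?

Little's Law: L = λW, so W = L/λ
W = 10.3/21.3 = 0.4836 hours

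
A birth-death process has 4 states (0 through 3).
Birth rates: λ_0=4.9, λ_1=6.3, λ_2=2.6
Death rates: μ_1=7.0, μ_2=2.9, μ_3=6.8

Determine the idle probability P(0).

Ratios P(n)/P(0) = (λ₀···λₙ₋₁)/(μ₁···μₙ):
P(1)/P(0) = (4.9)/(7.0) = 0.7000
P(2)/P(0) = (4.9×6.3)/(7.0×2.9) = 1.5207
P(3)/P(0) = (4.9×6.3×2.6)/(7.0×2.9×6.8) = 0.5814

Normalization: ∑ P(n) = 1
P(0) × (1.0000 + 0.7000 + 1.5207 + 0.5814) = 1
P(0) × 3.8021 = 1
P(0) = 1/3.8021 = 0.2630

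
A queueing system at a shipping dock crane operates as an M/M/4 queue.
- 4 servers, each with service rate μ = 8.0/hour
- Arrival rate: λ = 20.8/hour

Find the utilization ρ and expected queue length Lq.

Traffic intensity: ρ = λ/(cμ) = 20.8/(4×8.0) = 0.6500
Since ρ = 0.6500 < 1, system is stable.
Offered load a = λ/μ = cρ = 20.8/8.0 = 2.6000
P₀ = [ Σₙ₌₀^3 aⁿ/n! + a^4/(4!(1-ρ)) ]⁻¹
Σ = a^0/0! + a^1/1! + a^2/2! + a^3/3! = 1.0000 + 2.6000 + 3.3800 + 2.9293 = 9.9093
a^4/(4!(1-ρ)) = 45.6976/(24 × 0.3500) = 5.4402
P₀ = 1/(9.9093 + 5.4402) = 0.06515
Lq = P₀·a^4·ρ / (4!(1-ρ)²) = 0.06515 × 45.6976 × 0.6500 / (24 × 0.1225) = 0.6582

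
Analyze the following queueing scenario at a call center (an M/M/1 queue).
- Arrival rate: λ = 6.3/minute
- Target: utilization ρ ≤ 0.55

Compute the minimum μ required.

ρ = λ/μ, so μ = λ/ρ
μ ≥ 6.3/0.55 = 11.4545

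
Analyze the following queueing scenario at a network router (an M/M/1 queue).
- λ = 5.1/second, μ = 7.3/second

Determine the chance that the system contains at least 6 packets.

ρ = λ/μ = 5.1/7.3 = 0.69863
P(N ≥ n) = ρⁿ
P(N ≥ 6) = 0.69863^6
P(N ≥ 6) = 0.1163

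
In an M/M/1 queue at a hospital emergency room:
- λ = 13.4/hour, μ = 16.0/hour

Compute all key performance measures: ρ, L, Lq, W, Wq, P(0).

Step 1: ρ = λ/μ = 13.4/16.0 = 0.8375
Step 2: L = λ/(μ-λ) = 13.4/2.60 = 5.1538
Step 3: Lq = λ²/(μ(μ-λ)) = 179.56/(16.0×2.60) = 4.3163
Step 4: W = 1/(μ-λ) = 1/2.60 = 0.384615
Step 5: Wq = λ/(μ(μ-λ)) = 13.4/(16.0×2.60) = 0.3221
Step 6: P(0) = 1-ρ = 0.1625
Verify: L = λW = 13.4×0.384615 = 5.1538 ✔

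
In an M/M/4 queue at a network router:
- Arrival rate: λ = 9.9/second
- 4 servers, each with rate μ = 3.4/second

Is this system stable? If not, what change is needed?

Stability requires ρ = λ/(cμ) < 1
ρ = 9.9/(4 × 3.4) = 9.9/13.60 = 0.7279
Since 0.7279 < 1, the system is STABLE.
The servers are busy 72.79% of the time.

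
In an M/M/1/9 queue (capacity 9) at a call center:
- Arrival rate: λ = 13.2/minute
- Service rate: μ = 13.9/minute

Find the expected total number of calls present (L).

ρ = λ/μ = 13.2/13.9 = 0.94964
P₀ = (1-ρ)/(1-ρ^(K+1)) = (1-0.94964)/(1-0.94964^10) = 0.05036/0.4035 = 0.1248
P_K = P₀×ρ^K = 0.1248 × 0.94964^9 = 0.1248 × 0.6281 = 0.07839
L = ρ[1 - (K+1)ρ^K + Kρ^(K+1)] / [(1-ρ)(1-ρ^(K+1))]
L = 0.94964 × (1 - 10×0.6281032 + 9×0.5964719) / ((1 - 0.94964) × (1 - 0.5964719)) = 4.0756 calls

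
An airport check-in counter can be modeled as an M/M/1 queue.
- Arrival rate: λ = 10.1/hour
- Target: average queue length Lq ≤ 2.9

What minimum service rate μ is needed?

For M/M/1: Lq = λ²/(μ(μ-λ))
Need Lq ≤ 2.9, i.e. μ(μ-λ) ≥ λ²/2.9
μ² - 10.1μ - 102.01/2.9 ≥ 0  →  μ² - 10.1μ - 35.17586 ≥ 0
Quadratic formula (positive root): μ = [λ + √(λ² + 4×35.17586)]/2
Discriminant: 102.01 + 4×35.17586 = 242.7134, √242.7134 = 15.5793
μ ≥ (10.1 + 15.5793)/2 = 12.8396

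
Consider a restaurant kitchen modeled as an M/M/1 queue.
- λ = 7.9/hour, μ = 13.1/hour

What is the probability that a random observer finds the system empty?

ρ = λ/μ = 7.9/13.1 = 0.6031
P(0) = 1 - ρ = 1 - 0.6031 = 0.3969
The server is idle 39.69% of the time.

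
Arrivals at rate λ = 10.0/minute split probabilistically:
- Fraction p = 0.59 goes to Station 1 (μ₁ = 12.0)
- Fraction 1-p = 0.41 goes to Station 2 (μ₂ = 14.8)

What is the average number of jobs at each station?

Effective rates: λ₁ = 10.0×0.59 = 5.9, λ₂ = 10.0×0.41 = 4.1
Station 1: ρ₁ = 5.9/12.0 = 0.49167, L₁ = ρ₁/(1-ρ₁) = 0.49167/(1-0.49167) = 0.9672
Station 2: ρ₂ = 4.1/14.8 = 0.27703, L₂ = ρ₂/(1-ρ₂) = 0.27703/(1-0.27703) = 0.3832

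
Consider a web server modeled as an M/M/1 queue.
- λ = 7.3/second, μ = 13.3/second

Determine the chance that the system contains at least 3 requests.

ρ = λ/μ = 7.3/13.3 = 0.5489
P(N ≥ n) = ρⁿ
P(N ≥ 3) = 0.5489^3
P(N ≥ 3) = 0.1654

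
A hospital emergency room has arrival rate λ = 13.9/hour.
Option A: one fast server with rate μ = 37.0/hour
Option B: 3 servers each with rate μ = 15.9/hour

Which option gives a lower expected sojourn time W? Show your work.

Option A: single server μ = 37.0 (M/M/1)
  ρ_A = 13.9/37.0 = 0.3757
  W_A = 1/(μ-λ) = 1/(37.0-13.9) = 1/23.10 = 0.04329

Option B: 3 servers μ = 15.9 (M/M/3)
  ρ_B = λ/(cμ) = 13.9/(3×15.9) = 0.2914
  Offered load a = λ/μ = cρ = 13.9/15.9 = 0.8742
  P₀ = [ Σₙ₌₀^2 aⁿ/n! + a^3/(3!(1-ρ)) ]⁻¹
  Σ = a^0/0! + a^1/1! + a^2/2! = 1.0000 + 0.8742 + 0.3821 = 2.2563
  a^3/(3!(1-ρ)) = 0.6681/(6 × 0.7086) = 0.1571
  P₀ = 1/(2.2563 + 0.15715) = 0.4143
  Lq = P₀·a^3·ρ / (3!(1-ρ)²) = 0.41434 × 0.66812 × 0.29140 / (6 × 0.50211) = 0.02678
  Wq_B = Lq/λ = 0.026777/13.9 = 0.001926
  W_B = Wq_B + 1/μ = 0.001926 + 0.06289 = 0.06482

Since W_A = 0.04329 < W_B = 0.06482, Option A (single fast server) has the shorter time in system.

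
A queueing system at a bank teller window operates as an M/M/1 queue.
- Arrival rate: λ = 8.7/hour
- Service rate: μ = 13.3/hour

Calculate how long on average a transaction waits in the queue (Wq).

First, compute utilization: ρ = λ/μ = 8.7/13.3 = 0.6541
For M/M/1: Wq = λ/(μ(μ-λ))
Wq = 8.7/(13.3 × (13.3-8.7))
Wq = 8.7/(13.3 × 4.60)
Wq = 0.1422 hours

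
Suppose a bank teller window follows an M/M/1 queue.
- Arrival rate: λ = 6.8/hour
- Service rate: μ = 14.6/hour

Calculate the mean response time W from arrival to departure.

First, compute utilization: ρ = λ/μ = 6.8/14.6 = 0.4658
For M/M/1: W = 1/(μ-λ)
W = 1/(14.6-6.8) = 1/7.80
W = 0.1282 hours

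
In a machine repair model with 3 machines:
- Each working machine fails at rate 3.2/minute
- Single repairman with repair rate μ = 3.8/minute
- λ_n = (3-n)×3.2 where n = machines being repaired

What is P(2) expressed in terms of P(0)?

P(2)/P(0) = ∏_{i=0}^{2-1} λ_i/μ_{i+1}
= (3-0)×3.2/3.8 × (3-1)×3.2/3.8
= 4.2548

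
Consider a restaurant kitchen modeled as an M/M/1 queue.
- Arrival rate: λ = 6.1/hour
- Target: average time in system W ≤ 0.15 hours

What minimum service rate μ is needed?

For M/M/1: W = 1/(μ-λ)
Need W ≤ 0.15, so 1/(μ-λ) ≤ 0.15
μ - λ ≥ 1/0.15 = 6.6667
μ ≥ 6.1 + 6.6667 = 12.7667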